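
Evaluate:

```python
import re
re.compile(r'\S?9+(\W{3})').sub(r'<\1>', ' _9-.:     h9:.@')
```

' <-.:>     <:.@>'

The pattern matches optionally a non-whitespace character, then one or more of the literal '9'; then exactly 3 of a non-word character (captured).
Matches: at [1:6] → '_9-.:'; at [11:16] → 'h9:.@'.
`\1` in the replacement pulls in group 1's text for each match.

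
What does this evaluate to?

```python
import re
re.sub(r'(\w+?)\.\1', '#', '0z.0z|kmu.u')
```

After group 1 captures some text, `\1` only succeeds where that same text appears again.
Matches: at [0:5] → '0z.0z'; at [8:11] → 'u.u'.
Every occurrence is swapped for '#'.

'#|km#'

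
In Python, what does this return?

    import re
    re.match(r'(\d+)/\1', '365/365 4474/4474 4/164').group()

`\1` has to match the exact text group 1 already captured.
`match` is anchored at position 0; if the pattern doesn't fit there, it returns None.
The match spans [0:7] → '365/365'.
Captured: group 1 = '365'.

'365/365'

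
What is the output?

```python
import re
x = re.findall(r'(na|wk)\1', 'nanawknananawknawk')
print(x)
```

['na', 'na']

`\1` is not a pattern — it's the concrete string captured by group 1, re-applied verbatim.
`findall` collects group 1 from each match (2 total).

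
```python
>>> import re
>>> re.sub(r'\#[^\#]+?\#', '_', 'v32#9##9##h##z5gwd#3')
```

'v32____3'

Matches: at [3:6] → '#9#'; at [6:9] → '#9#'; at [9:12] → '#h#'; at [12:19] → '#z5gwd#'.
Each match is replaced by '_'.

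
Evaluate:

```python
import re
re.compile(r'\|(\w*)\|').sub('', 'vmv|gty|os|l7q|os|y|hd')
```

`sub` substitutes '' at each match site.

'vmvososhd'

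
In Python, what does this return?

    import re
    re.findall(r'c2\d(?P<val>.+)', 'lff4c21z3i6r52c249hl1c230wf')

One capturing group, so `findall` returns just the captured substring from the one match — 1 in all.

['z3i6r52c249hl1c230wf']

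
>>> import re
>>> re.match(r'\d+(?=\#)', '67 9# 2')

Lookahead/lookbehind check context without consuming it, so the matched span excludes the asserted characters.
With `match`, the pattern is implicitly anchored at the beginning.
Here the pattern fails at index 0, so the call returns None.

None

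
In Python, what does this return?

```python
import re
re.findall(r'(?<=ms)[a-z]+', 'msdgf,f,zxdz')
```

Because the assertion is zero-width, the text it checks is not consumed and won't appear in the result.
Matches: at [2:5] → 'dgf'.
`findall` yields the raw match text (1 of them) because the pattern has no groups.

['dgf']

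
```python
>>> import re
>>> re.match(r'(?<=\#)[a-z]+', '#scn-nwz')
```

`match` is anchored at position 0; if the pattern doesn't fit there, it returns None.
Here the string doesn't start with a match, so the call returns None.

None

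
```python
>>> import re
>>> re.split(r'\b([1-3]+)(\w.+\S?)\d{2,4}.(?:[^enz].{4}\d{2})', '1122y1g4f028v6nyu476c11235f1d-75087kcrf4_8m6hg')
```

['', '1122', 'y1g4f028v6nyu476c112', '7kcrf4_8m6hg']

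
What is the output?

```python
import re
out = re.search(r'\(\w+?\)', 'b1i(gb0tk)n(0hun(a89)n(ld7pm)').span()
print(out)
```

(3, 10)

The match spans [3:10] → '(gb0tk)'.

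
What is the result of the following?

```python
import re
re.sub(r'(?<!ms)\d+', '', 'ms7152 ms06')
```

'ms7 ms0'

The negative lookahead/lookbehind blocks any match where the forbidden context is present.
Each match is replaced by ''.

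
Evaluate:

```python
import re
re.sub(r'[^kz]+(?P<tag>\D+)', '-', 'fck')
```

'-'

Pattern: one or more of any character except [kz]; then one or more of a non-digit (captured as 'tag').
Every occurrence is swapped for '-'.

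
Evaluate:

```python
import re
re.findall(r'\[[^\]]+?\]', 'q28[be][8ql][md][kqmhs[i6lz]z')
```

['[be]', '[8ql]', '[md]', '[kqmhs[i6lz]']

`findall` yields the raw match text (4 of them) because the pattern has no groups.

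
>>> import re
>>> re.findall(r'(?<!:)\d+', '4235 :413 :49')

The negative lookaround is zero-width — it rules out positions where the adjacent text would match, without consuming anything.
With no groups in the pattern, `findall` gives back each whole match — 3 here.

['4235', '13', '9']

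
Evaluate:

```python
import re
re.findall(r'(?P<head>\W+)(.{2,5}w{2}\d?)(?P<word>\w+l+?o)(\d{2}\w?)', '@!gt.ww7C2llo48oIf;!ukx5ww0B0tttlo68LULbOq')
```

The pattern matches one or more of a non-word character (captured as 'head'); then 2 to 5 of any character, then exactly 2 of the literal 'w', then optionally a digit (captured); then one or more of a word character, then one or more of a literal 'l' (lazy), then the literal 'o' (captured as 'word'); then exactly 2 of a digit, then optionally a word character (captured).
Matches: at [0:16] match '@!gt.ww7C2llo48o', groups = ('@!', 'gt.ww7', 'C2llo', '48o'); at [18:37] match ';!ukx5ww0B0tttlo68L', groups = (';!', 'ukx5ww0', 'B0tttlo', '68L').
4 groups means each result is a tuple of 4 captured strings — 2 here.

[('@!', 'gt.ww7', 'C2llo', '48o'), (';!', 'ukx5ww0', 'B0tttlo', '68L')]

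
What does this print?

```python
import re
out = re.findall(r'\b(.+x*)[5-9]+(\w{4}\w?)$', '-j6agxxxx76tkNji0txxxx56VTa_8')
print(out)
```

The pattern matches a word boundary (`\b`, zero-width); then one or more of any character, then zero or more of a literal 'x' (captured); then one or more of a character in [5-9]; then exactly 4 of a word character, then optionally a word character (captured); then anchored at the end.
With 2 capturing groups, `findall` returns a 2-tuple per match.

[('j6agxxxx76tkNji0txxxx5', 'VTa_8')]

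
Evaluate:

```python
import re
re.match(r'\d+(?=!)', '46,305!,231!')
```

None

With `match`, the pattern is implicitly anchored at the beginning.
Here position 0 doesn't satisfy it, so the call returns None.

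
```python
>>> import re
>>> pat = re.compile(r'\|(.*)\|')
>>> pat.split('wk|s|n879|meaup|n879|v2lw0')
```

['wk', 's|n879|meaup|n879', 'v2lw0']

Matches to split on: at [2:21] → '|s|n879|meaup|n879|'.
`re.split` interleaves the captured-group text with the surrounding fragments.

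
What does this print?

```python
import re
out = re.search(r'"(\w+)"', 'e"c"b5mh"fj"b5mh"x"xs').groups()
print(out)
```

`re.search` scans for the first position where the pattern succeeds.
The match spans [1:4] → '"c"'.
Captured: group 1 = 'c'.

('c',)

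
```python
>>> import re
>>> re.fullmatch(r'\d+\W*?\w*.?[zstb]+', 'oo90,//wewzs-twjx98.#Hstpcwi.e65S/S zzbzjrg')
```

None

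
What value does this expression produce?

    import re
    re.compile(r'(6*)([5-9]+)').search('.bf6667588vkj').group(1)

'666'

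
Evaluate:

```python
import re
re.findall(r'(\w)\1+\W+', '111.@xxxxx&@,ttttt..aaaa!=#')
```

['1', 'x', 't', 'a']

`\1` is not a pattern — it's the concrete string captured by group 1, re-applied verbatim.
One capturing group, so `findall` returns just the captured substring from each match — 4 in all.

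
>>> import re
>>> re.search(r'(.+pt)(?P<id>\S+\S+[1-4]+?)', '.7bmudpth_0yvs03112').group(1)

'.7bmudpt'

Pattern: one or more of any character, then the literal 'pt' (captured); then one or more of a non-whitespace character, then one or more of a non-whitespace character, then one or more of a character in [1-4] (lazy) (captured as 'id').
`re.search` scans for the first position where the pattern succeeds.
The match spans [0:19] → '.7bmudpth_0yvs03112'.
Captured: group 1 = '.7bmudpt', group 2 = 'h_0yvs03112'.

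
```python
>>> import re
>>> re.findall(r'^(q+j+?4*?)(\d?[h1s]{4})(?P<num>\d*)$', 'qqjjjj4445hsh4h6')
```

[]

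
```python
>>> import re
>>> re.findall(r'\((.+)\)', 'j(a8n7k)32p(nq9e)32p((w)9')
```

Walking the string: at [1:24] match '(a8n7k)32p(nq9e)32p((w)', group 1 = 'a8n7k)32p(nq9e)32p((w'.
`findall` collects group 1 from the one match (1 total).

['a8n7k)32p(nq9e)32p((w']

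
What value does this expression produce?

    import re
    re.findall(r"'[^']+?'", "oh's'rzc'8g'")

["'s'", "'8g'"]

Scanning left to right: at [2:5] → "'s'"; at [8:12] → "'8g'".
`findall` yields the raw match text (2 of them) because the pattern has no groups.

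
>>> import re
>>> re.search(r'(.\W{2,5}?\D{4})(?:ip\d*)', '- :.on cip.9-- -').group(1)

The match spans [0:10] → '- :.on cip'.
Captured: group 1 = '- :.on c'.

'- :.on c'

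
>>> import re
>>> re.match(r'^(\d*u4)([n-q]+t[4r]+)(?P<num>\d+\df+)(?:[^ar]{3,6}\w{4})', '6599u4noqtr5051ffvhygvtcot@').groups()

('6599u4', 'noqtr', '5051ff')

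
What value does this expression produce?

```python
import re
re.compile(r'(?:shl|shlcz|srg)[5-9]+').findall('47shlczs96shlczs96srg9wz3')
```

['srg9']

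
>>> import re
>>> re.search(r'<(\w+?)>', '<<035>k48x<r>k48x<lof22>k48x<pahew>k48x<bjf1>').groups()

`re.search` tries every starting position until one works.
The match spans [1:6] → '<035>'.
Captured: group 1 = '035'.

('035',)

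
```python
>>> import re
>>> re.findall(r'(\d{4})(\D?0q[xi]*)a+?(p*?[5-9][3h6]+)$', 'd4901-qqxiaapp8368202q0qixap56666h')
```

3 groups means the one result is a tuple of 3 captured strings — 1 here.

[('8202', 'q0qix', 'p56666h')]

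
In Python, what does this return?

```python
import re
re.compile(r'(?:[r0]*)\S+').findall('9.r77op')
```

The pattern matches zero or more of one of [r0] (non-capturing group); then one or more of a non-whitespace character.
Walking the string: at [0:7] → '9.r77op'.
No capturing groups, so `findall` returns the 1 full match string.

['9.r77op']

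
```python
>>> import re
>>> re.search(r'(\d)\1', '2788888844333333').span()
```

(2, 4)

A backreference is literal: `\1` must see the identical characters the first group matched.
The match spans [2:4] → '88'.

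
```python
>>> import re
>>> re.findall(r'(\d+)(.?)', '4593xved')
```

[('4593', 'x')]

Pattern: one or more of a digit (captured); then optionally any character (captured).
Matches: at [0:5] match '4593x', groups = ('4593', 'x').
2 groups means the one result is a tuple of 2 captured strings — 1 here.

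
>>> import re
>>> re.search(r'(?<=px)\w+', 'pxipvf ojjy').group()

'ipvf'

Because the assertion is zero-width, the text it checks is not consumed and won't appear in the result.
`search` walks the string left to right and returns the first match it finds.
The match spans [2:6] → 'ipvf'.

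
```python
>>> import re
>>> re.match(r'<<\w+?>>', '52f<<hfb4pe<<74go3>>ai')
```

`re.match` won't scan ahead — the pattern has to work from the very first character.
Here position 0 doesn't satisfy it, so the call returns None.

None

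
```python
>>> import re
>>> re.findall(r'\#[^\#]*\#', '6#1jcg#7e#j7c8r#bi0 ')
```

Matches: at [1:7] → '#1jcg#'; at [9:16] → '#j7c8r#'.
No capturing groups, so `findall` returns the 2 full match strings.

['#1jcg#', '#j7c8r#']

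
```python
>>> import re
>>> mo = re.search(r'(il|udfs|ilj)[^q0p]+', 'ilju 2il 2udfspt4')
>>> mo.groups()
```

('il',)

The match spans [0:14] → 'ilju 2il 2udfs'.
Captured: group 1 = 'il'.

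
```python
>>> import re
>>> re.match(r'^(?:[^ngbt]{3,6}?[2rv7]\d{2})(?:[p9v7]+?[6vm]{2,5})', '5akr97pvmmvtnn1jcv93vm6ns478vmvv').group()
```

'5akr97pvmmv'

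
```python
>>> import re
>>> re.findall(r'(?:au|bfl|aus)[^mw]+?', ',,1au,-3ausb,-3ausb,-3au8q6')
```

The regex engine tests alternatives in the order written; an earlier branch that matches wins even if a later one would match more.
`findall` yields the raw match text (4 of them) because the pattern has no groups.

['au,', 'aus', 'aus', 'au8']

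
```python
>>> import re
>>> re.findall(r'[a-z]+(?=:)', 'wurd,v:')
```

Because the assertion is zero-width, the text it checks is not consumed and won't appear in the result.
Matches: at [5:6] → 'v'.
With no groups in the pattern, `findall` gives back each whole match — 1 here.

['v']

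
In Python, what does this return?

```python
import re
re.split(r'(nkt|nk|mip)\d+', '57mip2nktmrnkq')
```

['57', 'mip', 'nktmrnkq']

Matches to split on: at [2:6] → 'mip2'.
Because the pattern has a capturing group, `split` also inserts each captured text between the pieces.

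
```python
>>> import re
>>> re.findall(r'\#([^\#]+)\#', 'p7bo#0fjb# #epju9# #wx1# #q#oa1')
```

Because there's exactly one group, `findall` drops the full match and keeps group 1 from each hit.

['0fjb', 'epju9', 'wx1', 'q']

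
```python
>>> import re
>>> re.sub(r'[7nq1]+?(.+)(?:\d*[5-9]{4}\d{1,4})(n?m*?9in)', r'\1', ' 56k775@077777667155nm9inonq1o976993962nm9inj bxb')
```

' 56k75@077777667155nm9inonq1o9j bxb'

The pattern matches one or more of one of [7nq1] (lazy); then one or more of any character (captured); then zero or more of a digit, then exactly 4 of a character in [5-9], then 1 to 4 of a digit (non-capturing group); then optionally a literal 'n', then zero or more of a literal 'm' (lazy), then the literal '9in' (captured).
Lazy quantifiers expand one character at a time until the remainder of the pattern can match.
Matches: at [4:44] → '775@077777667155nm9inonq1o976993962nm9in'.
`\1` in the replacement pulls in group 1's text for each match.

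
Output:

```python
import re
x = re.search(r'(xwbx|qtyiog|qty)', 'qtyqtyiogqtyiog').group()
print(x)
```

qty

`re.search` tries every starting position until one works.
The match spans [0:3] → 'qty'.
Captured: group 1 = 'qty'.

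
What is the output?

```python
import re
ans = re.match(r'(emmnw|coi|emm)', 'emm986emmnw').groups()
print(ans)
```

('emm',)

`re.match` only tries the pattern at the start of the string.
The match spans [0:3] → 'emm'.
Captured: group 1 = 'emm'.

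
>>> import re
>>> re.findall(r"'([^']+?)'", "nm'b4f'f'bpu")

['b4f']

Scanning left to right: at [2:7] match "'b4f'", group 1 = 'b4f'.
Because there's exactly one group, `findall` drops the full match and keeps group 1 from the one hit.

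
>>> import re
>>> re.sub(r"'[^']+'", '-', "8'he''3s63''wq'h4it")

'8---h4it'

Every occurrence is swapped for '-'.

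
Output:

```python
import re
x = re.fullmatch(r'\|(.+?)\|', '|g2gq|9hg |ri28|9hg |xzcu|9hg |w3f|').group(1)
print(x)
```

g2gq|9hg |ri28|9hg |xzcu|9hg |w3f

For `fullmatch`, every character of the input must be accounted for by the pattern.
The match spans [0:35] → '|g2gq|9hg |ri28|9hg |xzcu|9hg |w3f|'.
Captured: group 1 = 'g2gq|9hg |ri28|9hg |xzcu|9hg |w3f'.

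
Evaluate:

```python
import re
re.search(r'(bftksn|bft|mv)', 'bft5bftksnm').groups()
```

('bft',)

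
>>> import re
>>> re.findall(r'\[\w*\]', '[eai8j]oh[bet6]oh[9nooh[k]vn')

Matches: at [0:7] → '[eai8j]'; at [9:15] → '[bet6]'; at [23:26] → '[k]'.
Since nothing is captured, `findall` lists the 3 matched substrings directly.

['[eai8j]', '[bet6]', '[k]']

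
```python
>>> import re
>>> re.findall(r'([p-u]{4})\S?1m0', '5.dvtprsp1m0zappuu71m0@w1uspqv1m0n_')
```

Pattern: exactly 4 of a character in [p-u] (captured); then optionally a non-whitespace character, then the literal '1m0'.
Scanning left to right: at [4:12] match 'tprsp1m0', group 1 = 'tprs'; at [14:22] match 'ppuu71m0', group 1 = 'ppuu'; at [25:33] match 'uspqv1m0', group 1 = 'uspq'.
One capturing group, so `findall` returns just the captured substring from each match — 3 in all.

['tprs', 'ppuu', 'uspq']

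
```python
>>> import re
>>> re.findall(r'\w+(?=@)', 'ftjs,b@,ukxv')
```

['b']

The lookaround is zero-width — it requires the adjacent text to match without consuming it, so the asserted text isn't part of the match.
`findall` yields the raw match text (1 of them) because the pattern has no groups.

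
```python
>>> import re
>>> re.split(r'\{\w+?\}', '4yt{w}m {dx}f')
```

Matches to split on: at [3:6] → '{w}'; at [8:12] → '{dx}'.
Splitting on the pattern gives 3 pieces.

['4yt', 'm ', 'f']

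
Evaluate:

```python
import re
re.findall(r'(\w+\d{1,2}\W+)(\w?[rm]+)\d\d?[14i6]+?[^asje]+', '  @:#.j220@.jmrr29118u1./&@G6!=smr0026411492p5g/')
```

[('j220@.', 'jmrr')]

Pattern: one or more of a word character, then 1 to 2 of a digit, then one or more of a non-word character (captured); then optionally a word character, then one or more of one of [rm] (captured); then a digit, then optionally a digit, then one or more of one of [14i6] (lazy); then one or more of any character except [asje].
With 2 capturing groups, `findall` returns a 2-tuple per match.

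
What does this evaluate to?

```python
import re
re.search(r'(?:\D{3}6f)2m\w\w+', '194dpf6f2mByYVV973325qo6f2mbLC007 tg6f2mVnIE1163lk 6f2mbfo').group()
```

'dpf6f2mByYVV973325qo6f2mbLC007'

The pattern matches exactly 3 of a non-digit, then the literal '6f' (non-capturing group); then the literal '2m', then a word character, then one or more of a word character.
`re.search` tries every starting position until one works.
The match spans [3:33] → 'dpf6f2mByYVV973325qo6f2mbLC007'.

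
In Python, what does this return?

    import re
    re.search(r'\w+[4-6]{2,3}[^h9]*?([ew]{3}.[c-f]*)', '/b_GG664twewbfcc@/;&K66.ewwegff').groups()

The pattern matches one or more of a word character, then 2 to 3 of a character in [4-6], then zero or more of any character except [h9] (lazy); then exactly 3 of one of [ew], then any character, then zero or more of a character in [c-f] (captured).
`search` walks the string left to right and returns the first match it finds.
The match spans [1:16] → 'b_GG664twewbfcc'.
Captured: group 1 = 'wewbfcc'.

('wewbfcc',)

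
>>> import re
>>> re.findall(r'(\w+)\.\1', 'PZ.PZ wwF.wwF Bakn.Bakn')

`\1` has to match the exact text group 1 already captured.
Walking the string: at [0:5] match 'PZ.PZ', group 1 = 'PZ'; at [6:13] match 'wwF.wwF', group 1 = 'wwF'; at [14:23] match 'Bakn.Bakn', group 1 = 'Bakn'.
Because there's exactly one group, `findall` drops the full match and keeps group 1 from each hit.

['PZ', 'wwF', 'Bakn']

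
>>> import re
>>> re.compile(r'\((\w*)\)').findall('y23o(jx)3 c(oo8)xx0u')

['jx', 'oo8']

Scanning left to right: at [4:8] match '(jx)', group 1 = 'jx'; at [11:16] match '(oo8)', group 1 = 'oo8'.
`findall` collects group 1 from each match (2 total).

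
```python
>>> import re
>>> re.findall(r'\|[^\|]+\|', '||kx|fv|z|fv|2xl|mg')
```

['|kx|', '|z|', '|2xl|']

`findall` yields the raw match text (3 of them) because the pattern has no groups.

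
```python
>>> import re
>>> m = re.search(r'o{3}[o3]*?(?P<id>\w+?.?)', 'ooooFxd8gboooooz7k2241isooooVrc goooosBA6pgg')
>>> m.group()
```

'ooooF'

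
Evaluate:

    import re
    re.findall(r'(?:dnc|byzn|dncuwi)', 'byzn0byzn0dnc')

['byzn', 'byzn', 'dnc']

Matches: at [0:4] → 'byzn'; at [5:9] → 'byzn'; at [10:13] → 'dnc'.
`findall` yields the raw match text (3 of them) because the pattern has no groups.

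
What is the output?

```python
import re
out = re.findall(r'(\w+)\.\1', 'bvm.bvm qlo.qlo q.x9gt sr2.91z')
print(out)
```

['bvm', 'qlo']

`\1` has to match the exact text group 1 already captured.
Walking the string: at [0:7] match 'bvm.bvm', group 1 = 'bvm'; at [8:15] match 'qlo.qlo', group 1 = 'qlo'.
`findall` collects group 1 from each match (2 total).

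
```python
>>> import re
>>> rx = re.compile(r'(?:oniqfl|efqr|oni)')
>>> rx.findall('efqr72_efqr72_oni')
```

['efqr', 'efqr', 'oni']

`findall` yields the raw match text (3 of them) because the pattern has no groups.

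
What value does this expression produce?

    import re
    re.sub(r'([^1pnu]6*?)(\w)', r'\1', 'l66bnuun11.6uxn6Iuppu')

'l6nuun11.ux6uppu'

Pattern: any character except [1pnu], then zero or more of the literal '6' (lazy) (captured); then a word character (captured).
The `?` after the quantifier makes it lazy — it takes as little as possible before letting the rest of the pattern try.
Matches: at [0:2] → 'l6'; at [2:4] → '6b'; at [10:12] → '.6'; at [13:15] → 'xn'; at [15:17] → '6I'.
`\1` in the replacement pulls in group 1's text for each match.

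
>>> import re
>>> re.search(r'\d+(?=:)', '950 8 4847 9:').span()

(11, 12)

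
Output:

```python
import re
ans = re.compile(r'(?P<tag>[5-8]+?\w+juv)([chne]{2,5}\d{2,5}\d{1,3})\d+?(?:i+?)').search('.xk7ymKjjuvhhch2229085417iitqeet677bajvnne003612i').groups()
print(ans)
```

('7ymKjjuv', 'hhch22290854')

The match spans [3:26] → '7ymKjjuvhhch2229085417i'.
Captured: group 1 = '7ymKjjuv', group 2 = 'hhch22290854'.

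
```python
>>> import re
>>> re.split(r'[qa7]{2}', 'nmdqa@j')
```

Pattern: exactly 2 of one of [qa7].
`split` removes every match and returns the 2 fragments in between.

['nmd', '@j']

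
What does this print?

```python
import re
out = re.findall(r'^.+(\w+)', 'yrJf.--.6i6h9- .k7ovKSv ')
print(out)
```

['v']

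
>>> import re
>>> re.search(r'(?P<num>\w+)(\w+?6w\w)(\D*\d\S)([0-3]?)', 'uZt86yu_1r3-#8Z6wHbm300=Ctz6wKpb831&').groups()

Pattern: one or more of a word character (captured as 'num'); then one or more of a word character (lazy), then the literal '6w', then a word character (captured); then zero or more of a non-digit, then a digit, then a non-whitespace character (captured); then optionally a character in [0-3] (captured).
`search` walks the string left to right and returns the first match it finds.
The match spans [13:23] → '8Z6wHbm300'.
Captured: group 1 = '8', group 2 = 'Z6wH', group 3 = 'bm30', group 4 = '0'.

('8', 'Z6wH', 'bm30', '0')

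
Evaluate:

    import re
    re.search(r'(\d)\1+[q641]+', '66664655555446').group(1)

'6'

The match spans [0:6] → '666646'.
Captured: group 1 = '6'.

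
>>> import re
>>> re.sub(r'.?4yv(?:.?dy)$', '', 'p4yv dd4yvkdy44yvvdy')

'p4yv dd4yvkdy'

Pattern: optionally any character, then the literal '4yv'; then optionally any character, then the literal 'dy' (non-capturing group); then anchored at the end.
Every occurrence is swapped for ''.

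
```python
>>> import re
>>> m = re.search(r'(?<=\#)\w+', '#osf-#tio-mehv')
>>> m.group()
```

'osf'

The `(?=…)`/`(?<=…)` assertion just peeks at neighbouring text; it doesn't advance the match position.
The match spans [1:4] → 'osf'.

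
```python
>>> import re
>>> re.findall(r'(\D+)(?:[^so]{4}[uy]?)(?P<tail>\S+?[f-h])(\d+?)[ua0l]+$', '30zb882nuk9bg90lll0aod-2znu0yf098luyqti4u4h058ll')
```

[('zb', 'k9bg90lll0aod-2znu0yf098luyqti4u4h', '058')]

The pattern matches one or more of a non-digit (captured); then exactly 4 of any character except [so], then optionally one of [uy] (non-capturing group); then one or more of a non-whitespace character (lazy), then a character in [f-h] (captured as 'tail'); then one or more of a digit (lazy) (captured); then one or more of one of [ua0l]; then anchored at the end.
Matches: at [2:48] match 'zb882nuk9bg90lll0aod-2znu0yf098luyqti4u4h058ll', groups = ('zb', 'k9bg90lll0aod-2znu0yf098luyqti4u4h', '058').
3 groups means the one result is a tuple of 3 captured strings — 1 here.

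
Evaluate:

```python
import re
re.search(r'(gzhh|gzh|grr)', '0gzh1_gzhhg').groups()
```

('gzh',)

`re.search` tries every starting position until one works.
The match spans [1:4] → 'gzh'.
Captured: group 1 = 'gzh'.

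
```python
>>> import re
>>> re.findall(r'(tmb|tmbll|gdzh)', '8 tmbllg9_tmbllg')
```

The regex engine tests alternatives in the order written; an earlier branch that matches wins even if a later one would match more.
Walking the string: at [2:5] match 'tmb', group 1 = 'tmb'; at [10:13] match 'tmb', group 1 = 'tmb'.
`findall` collects group 1 from each match (2 total).

['tmb', 'tmb']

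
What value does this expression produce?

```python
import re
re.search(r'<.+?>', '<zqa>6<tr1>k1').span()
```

A `+?`/`*?`/`{m,n}?` starts at its minimum and grows only as far as needed for what follows to match.
`re.search` tries every starting position until one works.
The match spans [0:5] → '<zqa>'.

(0, 5)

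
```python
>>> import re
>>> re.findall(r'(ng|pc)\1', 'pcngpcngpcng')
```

`\1` has to match the exact text group 1 already captured.
Because there's exactly one group, `findall` drops the full match and keeps group 1 from each hit.
Nothing in the string satisfies the pattern, so the list is empty.

[]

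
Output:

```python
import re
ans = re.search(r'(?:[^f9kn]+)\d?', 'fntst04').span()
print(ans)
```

(2, 7)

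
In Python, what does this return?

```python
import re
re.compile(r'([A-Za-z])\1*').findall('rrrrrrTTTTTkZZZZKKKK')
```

`\1` has to match the exact text group 1 already captured.
One capturing group, so `findall` returns just the captured substring from each match — 5 in all.

['r', 'T', 'k', 'Z', 'K']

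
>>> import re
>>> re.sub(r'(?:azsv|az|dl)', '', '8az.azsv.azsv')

'8..'

Alternation tries branches left to right and keeps the first one that lets the overall match succeed at that position.
Each match is replaced by ''.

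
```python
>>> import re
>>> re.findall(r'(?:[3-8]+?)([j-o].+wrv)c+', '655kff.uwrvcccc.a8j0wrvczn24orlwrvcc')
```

['kff.uwrvcccc.a8j0wrvczn24orlwrv']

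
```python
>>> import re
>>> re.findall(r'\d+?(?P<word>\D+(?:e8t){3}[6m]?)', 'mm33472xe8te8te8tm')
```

['xe8te8te8tm']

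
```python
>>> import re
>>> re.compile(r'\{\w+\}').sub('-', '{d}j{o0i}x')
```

'-j-x'

Matches: at [0:3] → '{d}'; at [4:9] → '{o0i}'.
Every occurrence is swapped for '-'.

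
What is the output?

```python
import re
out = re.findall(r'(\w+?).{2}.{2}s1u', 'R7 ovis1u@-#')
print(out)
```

['R7']

Because there's exactly one group, `findall` drops the full match and keeps group 1 from the one hit.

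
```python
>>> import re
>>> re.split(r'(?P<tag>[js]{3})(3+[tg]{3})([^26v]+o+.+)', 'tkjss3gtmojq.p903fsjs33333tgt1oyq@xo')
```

The pattern matches exactly 3 of one of [js] (captured as 'tag'); then one or more of the literal '3', then exactly 3 of one of [tg] (captured); then one or more of any character except [26v], then one or more of a literal 'o', then one or more of any character (captured).
Matches to split on: at [18:36] → 'sjs33333tgt1oyq@xo'.
Because the pattern has a capturing group, `split` also inserts each captured text between the pieces.

['tkjss3gtmojq.p903f', 'sjs', '33333tgt', '1oyq@xo', '']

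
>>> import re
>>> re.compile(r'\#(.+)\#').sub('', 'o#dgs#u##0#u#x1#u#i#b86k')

'ob86k'

Each match is replaced by ''.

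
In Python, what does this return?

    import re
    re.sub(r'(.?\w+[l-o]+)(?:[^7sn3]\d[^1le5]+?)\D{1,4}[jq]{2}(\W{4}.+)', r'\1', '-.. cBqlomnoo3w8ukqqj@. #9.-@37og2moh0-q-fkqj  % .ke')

The replacement refers to a captured group, so each match is rewritten using its own captured text.

'-.. cBqlomno'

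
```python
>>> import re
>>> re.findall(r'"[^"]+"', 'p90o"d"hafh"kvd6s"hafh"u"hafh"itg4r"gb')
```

['"d"', '"kvd6s"', '"u"', '"itg4r"']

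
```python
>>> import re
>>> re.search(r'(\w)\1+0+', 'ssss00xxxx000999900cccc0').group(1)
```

's'

`\1` is not a pattern — it's the concrete string captured by group 1, re-applied verbatim.
`re.search` tries every starting position until one works.
The match spans [0:6] → 'ssss00'.
Captured: group 1 = 's'.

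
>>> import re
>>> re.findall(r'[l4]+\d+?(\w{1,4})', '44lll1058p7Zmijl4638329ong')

['058p', '3832']

The pattern matches one or more of one of [l4]; then one or more of a digit (lazy); then 1 to 4 of a word character (captured).
A non-greedy quantifier consumes as few characters as it can — just enough that the remainder of the pattern still matches from where it stops; whatever follows it matches normally.
Matches: at [0:10] match '44lll1058p', group 1 = '058p'; at [15:22] match 'l463832', group 1 = '3832'.
With a single group, `findall` returns only what that group captured — 2 items.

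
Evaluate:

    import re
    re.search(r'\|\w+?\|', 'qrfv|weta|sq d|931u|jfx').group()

'|weta|'

`re.search` tries every starting position until one works.
The match spans [4:10] → '|weta|'.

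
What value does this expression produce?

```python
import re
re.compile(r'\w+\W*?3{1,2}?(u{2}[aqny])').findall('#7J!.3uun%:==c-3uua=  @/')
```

['uun', 'uua']

Because there's exactly one group, `findall` drops the full match and keeps group 1 from each hit.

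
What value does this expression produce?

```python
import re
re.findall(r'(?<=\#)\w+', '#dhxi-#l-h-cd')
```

['dhxi', 'l']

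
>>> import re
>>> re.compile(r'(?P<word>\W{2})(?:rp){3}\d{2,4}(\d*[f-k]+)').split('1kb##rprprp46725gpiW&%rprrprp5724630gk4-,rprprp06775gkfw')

['1kb', '##', '5g', 'piW&%rprrprp5724630gk4', '-,', '5gkf', 'w']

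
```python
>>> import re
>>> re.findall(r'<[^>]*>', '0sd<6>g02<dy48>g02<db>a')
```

['<6>', '<dy48>', '<db>']

Matches: at [3:6] → '<6>'; at [9:15] → '<dy48>'; at [18:22] → '<db>'.
No capturing groups, so `findall` returns the 3 full match strings.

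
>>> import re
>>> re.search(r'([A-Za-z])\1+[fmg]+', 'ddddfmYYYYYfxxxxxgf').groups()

After group 1 captures some text, `\1` only succeeds where that same text appears again.
Unlike `match`, `search` isn't anchored — it looks for the pattern anywhere in the string.
The match spans [0:6] → 'ddddfm'.
Captured: group 1 = 'd'.

('d',)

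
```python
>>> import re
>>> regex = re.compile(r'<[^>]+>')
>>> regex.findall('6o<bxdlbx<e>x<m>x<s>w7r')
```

['<bxdlbx<e>', '<m>', '<s>']

No capturing groups, so `findall` returns the 3 full match strings.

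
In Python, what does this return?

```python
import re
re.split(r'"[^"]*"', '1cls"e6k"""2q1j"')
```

['1cls', '', '2q1j"']

Matches to split on: at [4:9] → '"e6k"'; at [9:11] → '""'.
Splitting on the pattern gives 3 pieces.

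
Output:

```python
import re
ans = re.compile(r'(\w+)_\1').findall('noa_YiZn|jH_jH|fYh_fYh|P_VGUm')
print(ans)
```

['jH', 'fYh']

The backreference `\1` re-matches whatever the first group consumed, character for character.
One capturing group, so `findall` returns just the captured substring from each match — 2 in all.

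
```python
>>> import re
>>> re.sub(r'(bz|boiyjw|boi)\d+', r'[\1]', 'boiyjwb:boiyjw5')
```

Matches: at [8:15] → 'boiyjw5'.
The replacement refers to a captured group, so each match is rewritten using its own captured text.

'boiyjwb:[boiyjw]'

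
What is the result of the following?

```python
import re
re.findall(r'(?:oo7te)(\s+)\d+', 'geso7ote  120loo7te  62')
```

This matches the literal 'oo7', then the literal 'te' (non-capturing group); then one or more of whitespace (captured); then one or more of a digit.
Scanning left to right: at [14:23] match 'oo7te  62', group 1 = '  '.
Because there's exactly one group, `findall` drops the full match and keeps group 1 from the one hit.

['  ']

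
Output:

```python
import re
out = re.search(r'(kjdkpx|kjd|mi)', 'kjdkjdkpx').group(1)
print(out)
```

`search` walks the string left to right and returns the first match it finds.
The match spans [0:3] → 'kjd'.
Captured: group 1 = 'kjd'.

kjd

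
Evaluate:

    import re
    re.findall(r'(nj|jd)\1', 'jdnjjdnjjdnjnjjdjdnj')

`\1` has to match the exact text group 1 already captured.
Walking the string: at [10:14] match 'njnj', group 1 = 'nj'; at [14:18] match 'jdjd', group 1 = 'jd'.
Because there's exactly one group, `findall` drops the full match and keeps group 1 from each hit.

['nj', 'jd']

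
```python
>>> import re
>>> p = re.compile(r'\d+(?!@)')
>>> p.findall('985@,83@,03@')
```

['98', '8', '0']

Because the assertion is negative and zero-width, positions next to the forbidden text are skipped.
Since nothing is captured, `findall` lists the 3 matched substrings directly.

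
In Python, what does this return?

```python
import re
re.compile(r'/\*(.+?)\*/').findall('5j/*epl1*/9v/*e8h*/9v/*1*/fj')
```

A `+?`/`*?`/`{m,n}?` starts at its minimum and grows only as far as needed for what follows to match.
Walking the string: at [2:10] match '/*epl1*/', group 1 = 'epl1'; at [12:19] match '/*e8h*/', group 1 = 'e8h'; at [21:26] match '/*1*/', group 1 = '1'.
With a single group, `findall` returns only what that group captured — 3 items.

['epl1', 'e8h', '1']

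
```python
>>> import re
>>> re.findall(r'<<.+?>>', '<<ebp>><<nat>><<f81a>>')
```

The `?` after the quantifier makes it lazy — it takes as little as possible before letting the rest of the pattern try.
Since nothing is captured, `findall` lists the 3 matched substrings directly.

['<<ebp>>', '<<nat>>', '<<f81a>>']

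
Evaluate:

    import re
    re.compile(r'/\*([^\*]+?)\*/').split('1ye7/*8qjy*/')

['1ye7', '8qjy', '']

Matches to split on: at [4:12] → '/*8qjy*/'.
The group in the pattern means `split` returns the separators' captures alongside the pieces.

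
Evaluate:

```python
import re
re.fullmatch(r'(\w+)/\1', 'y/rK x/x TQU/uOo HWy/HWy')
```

The backreference `\1` re-matches whatever the first group consumed, character for character.
`re.fullmatch` requires the pattern to consume the entire string.
Here the string isn't matched end-to-end, so the call returns None.

None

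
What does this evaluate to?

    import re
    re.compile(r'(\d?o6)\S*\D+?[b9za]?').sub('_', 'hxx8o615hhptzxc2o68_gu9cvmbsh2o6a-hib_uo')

Pattern: optionally a digit, then the literal 'o6' (captured); then zero or more of a non-whitespace character, then one or more of a non-digit (lazy), then optionally one of [b9za].
Matches: at [3:40] → '8o615hhptzxc2o68_gu9cvmbsh2o6a-hib_uo'.
`sub` substitutes '_' at each match site.

'hxx_'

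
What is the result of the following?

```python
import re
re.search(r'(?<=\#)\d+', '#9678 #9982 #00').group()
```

'9678'

Because the assertion is zero-width, the text it checks is not consumed and won't appear in the result.
`search` walks the string left to right and returns the first match it finds.
The match spans [1:5] → '9678'.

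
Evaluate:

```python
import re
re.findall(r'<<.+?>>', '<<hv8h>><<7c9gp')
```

Scanning left to right: at [0:8] → '<<hv8h>>'.
Since nothing is captured, `findall` lists the 1 matched substring directly.

['<<hv8h>>']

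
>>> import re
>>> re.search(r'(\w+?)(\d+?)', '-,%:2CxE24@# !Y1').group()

Lazy quantifiers expand one character at a time until the remainder of the pattern can match.
The match spans [4:9] → '2CxE2'.

'2CxE2'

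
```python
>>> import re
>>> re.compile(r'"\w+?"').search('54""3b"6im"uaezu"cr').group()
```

'"3b"'

The match spans [3:7] → '"3b"'.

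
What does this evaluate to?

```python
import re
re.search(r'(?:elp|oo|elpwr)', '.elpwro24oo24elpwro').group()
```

Alternation isn't longest-match — the leftmost alternative that fits at this position is chosen.
The match spans [1:4] → 'elp'.

'elp'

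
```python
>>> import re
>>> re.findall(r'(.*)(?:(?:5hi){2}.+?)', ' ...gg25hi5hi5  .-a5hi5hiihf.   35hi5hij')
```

This matches zero or more of any character (captured); then the literal '5hi' repeated 2 times, then one or more of any character (lazy) (non-capturing group).
Scanning left to right: at [0:40] match ' ...gg25hi5hi5  .-a5hi5hiihf.   35hi5hij', group 1 = ' ...gg25hi5hi5  .-a5hi5hiihf.   3'.
One capturing group, so `findall` returns just the captured substring from the one match — 1 in all.

[' ...gg25hi5hi5  .-a5hi5hiihf.   3']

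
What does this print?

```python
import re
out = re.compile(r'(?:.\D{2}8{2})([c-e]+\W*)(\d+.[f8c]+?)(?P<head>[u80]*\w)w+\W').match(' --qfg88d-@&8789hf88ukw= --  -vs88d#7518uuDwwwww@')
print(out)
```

None

`match` is anchored at position 0; if the pattern doesn't fit there, it returns None.
Here position 0 doesn't satisfy it, so the call returns None.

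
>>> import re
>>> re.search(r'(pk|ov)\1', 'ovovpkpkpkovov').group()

The backreference `\1` re-matches whatever the first group consumed, character for character.
The match spans [0:4] → 'ovov'.

'ovov'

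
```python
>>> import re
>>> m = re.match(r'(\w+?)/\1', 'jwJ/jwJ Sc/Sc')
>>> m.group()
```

After group 1 captures some text, `\1` only succeeds where that same text appears again.
With `match`, the pattern is implicitly anchored at the beginning.
The match spans [0:7] → 'jwJ/jwJ'.
Captured: group 1 = 'jwJ'.

'jwJ/jwJ'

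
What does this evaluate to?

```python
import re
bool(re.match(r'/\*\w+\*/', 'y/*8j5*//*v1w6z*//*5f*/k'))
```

False

With `match`, the pattern is implicitly anchored at the beginning.
Here the string doesn't start with a match, so the call returns None, and `bool(None)` is False.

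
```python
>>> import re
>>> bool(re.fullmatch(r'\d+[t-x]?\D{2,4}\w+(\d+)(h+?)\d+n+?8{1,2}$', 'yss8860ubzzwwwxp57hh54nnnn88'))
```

`fullmatch` succeeds only if the pattern covers the string from start to end.
Here the pattern can't cover the whole string, so the call returns None, and `bool(None)` is False.

False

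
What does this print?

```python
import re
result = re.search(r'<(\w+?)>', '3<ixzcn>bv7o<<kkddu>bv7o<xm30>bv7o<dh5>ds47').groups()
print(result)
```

Unlike `match`, `search` isn't anchored — it looks for the pattern anywhere in the string.
The match spans [1:8] → '<ixzcn>'.
Captured: group 1 = 'ixzcn'.

('ixzcn',)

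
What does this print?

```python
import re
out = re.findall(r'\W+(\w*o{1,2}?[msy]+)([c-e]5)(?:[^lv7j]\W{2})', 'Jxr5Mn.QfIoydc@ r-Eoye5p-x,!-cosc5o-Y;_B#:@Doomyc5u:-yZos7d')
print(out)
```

This matches one or more of a non-word character; then zero or more of a word character, then 1 to 2 of a literal 'o' (lazy), then one or more of one of [msy] (captured); then a character in [c-e], then a literal '5' (captured); then any character except [lv7j], then exactly 2 of a non-word character (non-capturing group).
Scanning left to right: at [40:53] match '#:@Doomyc5u:-', groups = ('Doomy', 'c5').
Multiple groups make `findall` return tuples — one 2-tuple for the one match.

[('Doomy', 'c5')]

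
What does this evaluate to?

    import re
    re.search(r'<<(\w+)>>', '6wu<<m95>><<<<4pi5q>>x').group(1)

'm95'

The match spans [3:10] → '<<m95>>'.
Captured: group 1 = 'm95'.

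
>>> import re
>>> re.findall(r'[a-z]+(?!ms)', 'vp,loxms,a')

Because the assertion is negative and zero-width, positions next to the forbidden text are skipped.
Matches: at [0:2] → 'vp'; at [3:8] → 'loxms'; at [9:10] → 'a'.
`findall` yields the raw match text (3 of them) because the pattern has no groups.

['vp', 'loxms', 'a']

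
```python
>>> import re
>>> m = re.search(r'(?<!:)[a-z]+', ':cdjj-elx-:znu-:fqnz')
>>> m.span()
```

(2, 5)

Because the assertion is negative and zero-width, positions next to the forbidden text are skipped.
The match spans [2:5] → 'djj'.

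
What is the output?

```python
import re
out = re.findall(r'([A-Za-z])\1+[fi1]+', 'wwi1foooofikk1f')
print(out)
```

`\1` has to match the exact text group 1 already captured.
`findall` collects group 1 from each match (3 total).

['w', 'o', 'k']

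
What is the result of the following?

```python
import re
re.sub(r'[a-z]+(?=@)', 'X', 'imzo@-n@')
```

Lookahead/lookbehind check context without consuming it, so the matched span excludes the asserted characters.
Matches: at [0:4] → 'imzo'; at [6:7] → 'n'.
Every occurrence is swapped for 'X'.

'X@-X@'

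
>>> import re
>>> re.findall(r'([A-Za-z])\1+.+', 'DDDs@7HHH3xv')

['D']

After group 1 captures some text, `\1` only succeeds where that same text appears again.
Because there's exactly one group, `findall` drops the full match and keeps group 1 from the one hit.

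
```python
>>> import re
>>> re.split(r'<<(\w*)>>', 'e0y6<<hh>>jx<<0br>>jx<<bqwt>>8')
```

['e0y6', 'hh', 'jx', '0br', 'jx', 'bqwt', '8']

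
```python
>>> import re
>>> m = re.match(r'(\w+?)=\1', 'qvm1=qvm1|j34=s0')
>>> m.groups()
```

`\1` has to match the exact text group 1 already captured.
`re.match` won't scan ahead — the pattern has to work from the very first character.
The match spans [0:9] → 'qvm1=qvm1'.
Captured: group 1 = 'qvm1'.

('qvm1',)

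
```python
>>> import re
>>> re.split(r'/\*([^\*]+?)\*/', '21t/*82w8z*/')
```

With a capturing group present, the delimiter's captured portion is kept in the result list.

['21t', '82w8z', '']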